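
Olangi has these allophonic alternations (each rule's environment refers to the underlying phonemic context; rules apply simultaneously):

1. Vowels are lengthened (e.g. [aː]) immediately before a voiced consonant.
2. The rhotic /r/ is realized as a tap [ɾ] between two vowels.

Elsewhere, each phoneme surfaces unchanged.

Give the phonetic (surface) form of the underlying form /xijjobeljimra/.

/i/ (between /x/ and /j/) occurs before a voiced consonant → [iː] by rule 1.
/o/ (between /j/ and /b/) occurs before a voiced consonant → [oː] by rule 1.
Rule 1 applies to /e/ (between /b/ and /l/: before a voiced consonant) → [eː].
/i/ (between /j/ and /m/) occurs before a voiced consonant → [iː] by rule 1.
/r/ (between /m/ and /a/) fails the environment for rule 2, so it stays [r].
/a/ (word-final): rule 1 targets it, but not before a voiced consonant → unchanged [a].

[xiːjjoːbeːljiːmra]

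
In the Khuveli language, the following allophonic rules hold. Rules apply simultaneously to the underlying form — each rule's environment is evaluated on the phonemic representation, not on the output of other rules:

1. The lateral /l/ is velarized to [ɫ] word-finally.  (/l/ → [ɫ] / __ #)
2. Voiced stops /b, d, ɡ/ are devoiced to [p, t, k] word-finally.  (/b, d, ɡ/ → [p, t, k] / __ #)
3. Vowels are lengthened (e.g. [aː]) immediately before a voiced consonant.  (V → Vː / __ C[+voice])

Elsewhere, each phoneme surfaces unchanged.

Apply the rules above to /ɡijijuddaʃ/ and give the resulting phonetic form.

[ɡiːjiːjuːddaʃ]

/ɡ/ (word-initial) is in the target of rule 2 but the environment (word-finally) is not met → [ɡ].
Rule 3 applies to /i/ (between /ɡ/ and /j/: before a voiced consonant) → [iː].
/i/ — between /j/ and /j/, before a voiced consonant — surfaces as [iː] (rule 3).
/u/ (between /j/ and /d/): before a voiced consonant, so rule 3 applies → [uː].
/d/ (between /u/ and /d/): rule 2 targets it, but not word-finally → unchanged [d].
/d/ (between /d/ and /a/) is in the target of rule 2 but the environment (word-finally) is not met → [d].
/a/ (between /d/ and /ʃ/) is in the target of rule 3 but the environment (before a voiced consonant) is not met → [a].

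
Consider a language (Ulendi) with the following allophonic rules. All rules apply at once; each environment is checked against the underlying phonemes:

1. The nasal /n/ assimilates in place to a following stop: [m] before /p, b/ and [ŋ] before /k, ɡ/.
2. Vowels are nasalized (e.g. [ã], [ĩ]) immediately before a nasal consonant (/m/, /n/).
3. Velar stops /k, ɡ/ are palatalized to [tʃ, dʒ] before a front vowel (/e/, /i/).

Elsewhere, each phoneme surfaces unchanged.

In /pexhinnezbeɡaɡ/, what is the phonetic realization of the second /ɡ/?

[ɡ]

/ɡ/ (word-final) is in the target of rule 3 but the environment (before a front vowel) is not met → [ɡ].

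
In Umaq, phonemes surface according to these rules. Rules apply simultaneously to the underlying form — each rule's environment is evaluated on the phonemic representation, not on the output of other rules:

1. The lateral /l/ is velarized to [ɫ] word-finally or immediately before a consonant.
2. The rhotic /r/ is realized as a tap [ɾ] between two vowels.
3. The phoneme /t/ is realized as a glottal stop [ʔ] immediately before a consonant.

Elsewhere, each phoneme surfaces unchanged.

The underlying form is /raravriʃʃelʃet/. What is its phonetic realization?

[raɾavriʃʃeɫʃet]

/r/ (word-initial) is in the target of rule 2 but the environment (between two vowels) is not met → [r].
/r/ meets the environment for rule 2 (between two vowels) → [ɾ].
/r/ (between /v/ and /i/) is in the target of rule 2 but the environment (between two vowels) is not met → [r].
/l/ — between /e/ and /ʃ/, word-finally or immediately before a consonant — surfaces as [ɫ] (rule 1).
/t/ — word-final; rule 3 does not apply here → [t].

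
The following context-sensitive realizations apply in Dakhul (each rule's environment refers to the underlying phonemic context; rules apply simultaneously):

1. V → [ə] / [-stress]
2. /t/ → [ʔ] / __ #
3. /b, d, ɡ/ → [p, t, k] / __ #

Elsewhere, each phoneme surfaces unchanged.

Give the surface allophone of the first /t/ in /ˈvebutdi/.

[t]

/t/ — between /u/ and /d/; rule 2 does not apply here → [t].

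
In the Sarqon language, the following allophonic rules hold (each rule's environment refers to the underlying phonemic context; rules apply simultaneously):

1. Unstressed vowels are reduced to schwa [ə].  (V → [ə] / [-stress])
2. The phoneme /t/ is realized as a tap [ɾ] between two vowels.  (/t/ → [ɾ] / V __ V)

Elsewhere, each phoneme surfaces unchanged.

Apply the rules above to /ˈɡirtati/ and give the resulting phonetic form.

/ɡ/ — not in any rule's target class → [ɡ].
/i/ (between /ɡ/ and /r/): rule 1 targets it, but not in an unstressed syllable → unchanged [i].
/r/ stays [r].
/t/ (between /r/ and /a/): rule 2 targets it, but not between two vowels → unchanged [t].
/a/ (between /t/ and /t/): in an unstressed syllable, so rule 1 applies → [ə].
/t/ (between /a/ and /i/) occurs between two vowels → [ɾ] by rule 2.
Rule 1 applies to /i/ (word-final: in an unstressed syllable) → [ə].

[ˈɡirtəɾə]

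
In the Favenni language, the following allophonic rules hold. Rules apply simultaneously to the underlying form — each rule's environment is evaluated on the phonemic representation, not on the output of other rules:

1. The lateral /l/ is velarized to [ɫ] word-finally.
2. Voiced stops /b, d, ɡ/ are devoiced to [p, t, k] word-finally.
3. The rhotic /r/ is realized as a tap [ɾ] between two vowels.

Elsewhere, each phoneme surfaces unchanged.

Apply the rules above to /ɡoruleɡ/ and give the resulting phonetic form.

/ɡ/ — word-initial; rule 2 does not apply here → [ɡ].
/r/ (between /o/ and /u/) occurs between two vowels → [ɾ] by rule 3.
/l/ (between /u/ and /e/): rule 1 targets it, but not word-finally → unchanged [l].
/ɡ/ (word-final): word-finally, so rule 2 applies → [k].

[ɡoɾulek]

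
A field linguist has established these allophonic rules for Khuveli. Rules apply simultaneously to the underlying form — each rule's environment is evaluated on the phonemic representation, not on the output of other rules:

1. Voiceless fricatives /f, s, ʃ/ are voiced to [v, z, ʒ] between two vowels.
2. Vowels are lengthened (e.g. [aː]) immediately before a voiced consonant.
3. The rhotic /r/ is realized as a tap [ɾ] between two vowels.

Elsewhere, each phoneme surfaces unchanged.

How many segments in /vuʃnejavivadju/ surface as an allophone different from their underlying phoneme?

Segments that undergo a rule: /e/ → [eː] (rule 2); /a/ → [aː] (rule 2); /i/ → [iː] (rule 2); /a/ → [aː] (rule 2).
All other segments surface unchanged.

4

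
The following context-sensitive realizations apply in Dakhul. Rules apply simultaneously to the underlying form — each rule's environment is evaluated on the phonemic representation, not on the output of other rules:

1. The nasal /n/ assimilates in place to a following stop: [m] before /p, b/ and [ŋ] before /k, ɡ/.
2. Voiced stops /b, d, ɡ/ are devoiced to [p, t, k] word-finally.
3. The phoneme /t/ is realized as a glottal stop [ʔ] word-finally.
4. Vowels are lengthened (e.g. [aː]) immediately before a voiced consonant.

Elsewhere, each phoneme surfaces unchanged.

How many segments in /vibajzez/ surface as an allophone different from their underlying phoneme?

3

Segments that undergo a rule: /i/ → [iː] (rule 4); /a/ → [aː] (rule 4); /e/ → [eː] (rule 4).
All other segments surface unchanged.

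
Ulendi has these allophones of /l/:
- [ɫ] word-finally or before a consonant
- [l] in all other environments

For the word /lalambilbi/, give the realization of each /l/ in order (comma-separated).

[l], [l], [ɫ]

Occurrence 1 (position 1): no conditioning environment matches → elsewhere allophone [l].
Occurrence 2 (position 3): no conditioning environment matches → elsewhere allophone [l].
Occurrence 3 (position 8): word-finally or before a consonant → [ɫ].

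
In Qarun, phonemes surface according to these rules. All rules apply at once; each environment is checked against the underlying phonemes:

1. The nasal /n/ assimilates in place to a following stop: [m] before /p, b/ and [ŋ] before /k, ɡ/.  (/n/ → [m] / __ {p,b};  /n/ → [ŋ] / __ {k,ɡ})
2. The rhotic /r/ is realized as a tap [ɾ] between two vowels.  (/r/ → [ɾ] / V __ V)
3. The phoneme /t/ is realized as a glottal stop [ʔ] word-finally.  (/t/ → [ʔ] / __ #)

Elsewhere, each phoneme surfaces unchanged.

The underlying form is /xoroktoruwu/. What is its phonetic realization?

[xoɾoktoɾuwu]

/r/ (between /o/ and /o/): between two vowels, so rule 2 applies → [ɾ].
/t/ (between /k/ and /o/) fails the environment for rule 3, so it stays [t].
Rule 2 applies to /r/ (between /o/ and /u/: between two vowels) → [ɾ].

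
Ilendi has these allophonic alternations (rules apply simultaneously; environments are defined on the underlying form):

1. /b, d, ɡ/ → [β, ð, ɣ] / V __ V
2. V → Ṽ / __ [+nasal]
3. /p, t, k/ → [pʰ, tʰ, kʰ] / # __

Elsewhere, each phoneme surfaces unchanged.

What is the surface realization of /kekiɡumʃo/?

Rule 3 applies to /k/ (word-initial: word-initially) → [kʰ].
/e/ (between /k/ and /k/): rule 2 targets it, but not before a nasal consonant → unchanged [e].
/k/ (between /e/ and /i/) is in the target of rule 3 but the environment (word-initially) is not met → [k].
/i/ — between /k/ and /ɡ/; rule 2 does not apply here → [i].
/ɡ/ meets the environment for rule 1 (between two vowels) → [ɣ].
/u/ (between /ɡ/ and /m/): before a nasal consonant, so rule 2 applies → [ũ].
/o/ — word-final; rule 2 does not apply here → [o].

[kʰekiɣũmʃo]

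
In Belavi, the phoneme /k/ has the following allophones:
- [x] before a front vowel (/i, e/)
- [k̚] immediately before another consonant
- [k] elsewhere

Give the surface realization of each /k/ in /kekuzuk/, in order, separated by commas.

Occurrence 1 (position 1): before a front vowel (/i, e/) → [x].
Occurrence 2 (position 3): no conditioning environment matches → elsewhere allophone [k].
Occurrence 3 (position 7): no conditioning environment matches → elsewhere allophone [k].

[x], [k], [k]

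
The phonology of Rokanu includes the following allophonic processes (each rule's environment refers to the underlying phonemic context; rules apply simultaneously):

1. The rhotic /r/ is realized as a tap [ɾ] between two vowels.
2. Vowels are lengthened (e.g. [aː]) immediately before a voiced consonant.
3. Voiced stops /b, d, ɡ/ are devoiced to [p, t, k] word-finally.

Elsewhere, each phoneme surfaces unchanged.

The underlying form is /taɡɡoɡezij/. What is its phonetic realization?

[taːɡɡoːɡeːziːj]

/t/ stays [t].
Rule 2 applies to /a/ (between /t/ and /ɡ/: before a voiced consonant) → [aː].
/ɡ/ (between /a/ and /ɡ/) is in the target of rule 3 but the environment (word-finally) is not met → [ɡ].
/ɡ/ (between /ɡ/ and /o/) fails the environment for rule 3, so it stays [ɡ].
/o/ (between /ɡ/ and /ɡ/) occurs before a voiced consonant → [oː] by rule 2.
/ɡ/ (between /o/ and /e/) fails the environment for rule 3, so it stays [ɡ].
/e/ meets the environment for rule 2 (before a voiced consonant) → [eː].
/z/ stays [z].
/i/ — between /z/ and /j/, before a voiced consonant — surfaces as [iː] (rule 2).
/j/ stays [j].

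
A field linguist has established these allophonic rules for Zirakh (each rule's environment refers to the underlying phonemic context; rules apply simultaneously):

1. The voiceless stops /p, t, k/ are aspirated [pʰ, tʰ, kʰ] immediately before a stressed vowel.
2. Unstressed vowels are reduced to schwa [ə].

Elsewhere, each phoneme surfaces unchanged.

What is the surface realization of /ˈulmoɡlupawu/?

/u/ (word-initial): rule 2 targets it, but not in an unstressed syllable → unchanged [u].
/l/ (between /u/ and /m/) is unaffected → [l].
/m/ (between /l/ and /o/): no rule targets it → [m].
/o/ (between /m/ and /ɡ/) occurs in an unstressed syllable → [ə] by rule 2.
/ɡ/ (between /o/ and /l/) is unaffected → [ɡ].
/l/ (between /ɡ/ and /u/): no rule targets it → [l].
/u/ (between /l/ and /p/): in an unstressed syllable, so rule 2 applies → [ə].
/p/ — between /u/ and /a/; rule 1 does not apply here → [p].
/a/ meets the environment for rule 2 (in an unstressed syllable) → [ə].
/w/ — not in any rule's target class → [w].
Rule 2 applies to /u/ (word-final: in an unstressed syllable) → [ə].

[ˈulməɡləpəwə]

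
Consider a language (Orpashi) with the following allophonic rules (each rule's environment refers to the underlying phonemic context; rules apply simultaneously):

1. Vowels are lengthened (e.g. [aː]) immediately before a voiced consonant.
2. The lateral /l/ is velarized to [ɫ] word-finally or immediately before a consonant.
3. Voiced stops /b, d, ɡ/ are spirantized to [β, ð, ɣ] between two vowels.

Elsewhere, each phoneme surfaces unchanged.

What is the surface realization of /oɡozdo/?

[oːɣoːzdo]

/o/ (word-initial): before a voiced consonant, so rule 1 applies → [oː].
/ɡ/ meets the environment for rule 3 (between two vowels) → [ɣ].
/o/ meets the environment for rule 1 (before a voiced consonant) → [oː].
/z/ stays [z].
/d/ (between /z/ and /o/) is in the target of rule 3 but the environment (between two vowels) is not met → [d].
/o/ (word-final) fails the environment for rule 1, so it stays [o].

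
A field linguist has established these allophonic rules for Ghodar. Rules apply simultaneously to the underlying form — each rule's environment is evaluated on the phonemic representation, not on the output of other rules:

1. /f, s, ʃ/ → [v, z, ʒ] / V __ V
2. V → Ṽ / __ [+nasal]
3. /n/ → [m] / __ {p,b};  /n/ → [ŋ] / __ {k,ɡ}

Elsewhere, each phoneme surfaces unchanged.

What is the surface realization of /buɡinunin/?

/b/ stays [b].
/u/ — between /b/ and /ɡ/; rule 2 does not apply here → [u].
/ɡ/ — not in any rule's target class → [ɡ].
/i/ (between /ɡ/ and /n/) occurs before a nasal consonant → [ĩ] by rule 2.
/n/ (between /i/ and /u/) fails the environment for rule 3, so it stays [n].
/u/ (between /n/ and /n/) occurs before a nasal consonant → [ũ] by rule 2.
/n/ — between /u/ and /i/; rule 3 does not apply here → [n].
/i/ (between /n/ and /n/) occurs before a nasal consonant → [ĩ] by rule 2.
/n/ (word-final) fails the environment for rule 3, so it stays [n].

[buɡĩnũnĩn]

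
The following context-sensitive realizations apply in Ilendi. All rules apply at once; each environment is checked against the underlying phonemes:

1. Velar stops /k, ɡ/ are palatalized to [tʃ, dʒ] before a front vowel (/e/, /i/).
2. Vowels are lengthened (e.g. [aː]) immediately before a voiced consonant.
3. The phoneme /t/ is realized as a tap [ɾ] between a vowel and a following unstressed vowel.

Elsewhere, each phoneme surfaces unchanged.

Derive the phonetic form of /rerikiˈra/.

/r/ stays [r].
/e/ meets the environment for rule 2 (before a voiced consonant) → [eː].
/r/ (between /e/ and /i/) is unaffected → [r].
/i/ (between /r/ and /k/): rule 2 targets it, but not before a voiced consonant → unchanged [i].
/k/ — between /i/ and /i/, before a front vowel — surfaces as [tʃ] (rule 1).
/i/ (between /k/ and /r/) occurs before a voiced consonant → [iː] by rule 2.
/r/ (between /i/ and /a/) is unaffected → [r].
/a/ (word-final): rule 2 targets it, but not before a voiced consonant → unchanged [a].

[reːritʃiːˈra]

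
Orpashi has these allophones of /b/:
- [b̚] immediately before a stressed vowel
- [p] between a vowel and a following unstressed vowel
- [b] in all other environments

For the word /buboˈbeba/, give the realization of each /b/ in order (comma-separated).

[b], [p], [b̚], [p]

Occurrence 1 (position 1): no conditioning environment matches → elsewhere allophone [b].
Occurrence 2 (position 3): between a vowel and a following unstressed vowel → [p].
Occurrence 3 (position 5): immediately before a stressed vowel → [b̚].
Occurrence 4 (position 7): between a vowel and a following unstressed vowel → [p].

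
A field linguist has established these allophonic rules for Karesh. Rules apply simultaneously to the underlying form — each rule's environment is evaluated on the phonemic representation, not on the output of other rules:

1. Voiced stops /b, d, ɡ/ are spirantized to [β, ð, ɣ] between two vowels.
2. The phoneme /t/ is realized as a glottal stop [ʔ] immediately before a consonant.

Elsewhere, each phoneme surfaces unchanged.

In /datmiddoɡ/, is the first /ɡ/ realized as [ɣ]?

No

/ɡ/ (word-final): rule 1 targets it, but not between two vowels → unchanged [ɡ].
The actual realization is [ɡ], not [ɣ].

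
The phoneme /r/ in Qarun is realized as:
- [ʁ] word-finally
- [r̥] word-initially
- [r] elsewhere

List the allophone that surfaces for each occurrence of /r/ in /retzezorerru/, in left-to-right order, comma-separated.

Occurrence 1 (position 1): word-initially → [r̥].
Occurrence 2 (position 8): no conditioning environment matches → elsewhere allophone [r].
Occurrence 3 (position 10): no conditioning environment matches → elsewhere allophone [r].
Occurrence 4 (position 11): no conditioning environment matches → elsewhere allophone [r].

[r̥], [r], [r], [r]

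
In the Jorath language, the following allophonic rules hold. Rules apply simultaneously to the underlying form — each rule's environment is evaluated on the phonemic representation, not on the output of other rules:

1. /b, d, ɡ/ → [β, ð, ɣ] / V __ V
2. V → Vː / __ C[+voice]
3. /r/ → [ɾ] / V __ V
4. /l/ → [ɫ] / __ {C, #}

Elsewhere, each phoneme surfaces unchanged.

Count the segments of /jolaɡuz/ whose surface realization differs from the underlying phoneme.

4

Segments that undergo a rule: /o/ → [oː] (rule 2); /a/ → [aː] (rule 2); /ɡ/ → [ɣ] (rule 1); /u/ → [uː] (rule 2).
All other segments surface unchanged.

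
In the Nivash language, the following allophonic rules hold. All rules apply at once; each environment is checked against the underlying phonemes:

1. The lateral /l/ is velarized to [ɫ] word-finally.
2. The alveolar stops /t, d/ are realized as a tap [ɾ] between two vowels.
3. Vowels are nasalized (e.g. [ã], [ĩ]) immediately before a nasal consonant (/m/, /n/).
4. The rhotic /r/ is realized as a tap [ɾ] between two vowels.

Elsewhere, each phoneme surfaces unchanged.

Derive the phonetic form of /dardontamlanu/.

/d/ (word-initial) is in the target of rule 2 but the environment (between two vowels) is not met → [d].
/a/ (between /d/ and /r/) is in the target of rule 3 but the environment (before a nasal consonant) is not met → [a].
/r/ (between /a/ and /d/) is in the target of rule 4 but the environment (between two vowels) is not met → [r].
/d/ (between /r/ and /o/): rule 2 targets it, but not between two vowels → unchanged [d].
/o/ (between /d/ and /n/): before a nasal consonant, so rule 3 applies → [õ].
/n/ — not in any rule's target class → [n].
/t/ (between /n/ and /a/) fails the environment for rule 2, so it stays [t].
/a/ — between /t/ and /m/, before a nasal consonant — surfaces as [ã] (rule 3).
/m/ (between /a/ and /l/) is unaffected → [m].
/l/ (between /m/ and /a/) is in the target of rule 1 but the environment (word-finally) is not met → [l].
/a/ — between /l/ and /n/, before a nasal consonant — surfaces as [ã] (rule 3).
/n/ (between /a/ and /u/) is unaffected → [n].
/u/ (word-final) fails the environment for rule 3, so it stays [u].

[dardõntãmlãnu]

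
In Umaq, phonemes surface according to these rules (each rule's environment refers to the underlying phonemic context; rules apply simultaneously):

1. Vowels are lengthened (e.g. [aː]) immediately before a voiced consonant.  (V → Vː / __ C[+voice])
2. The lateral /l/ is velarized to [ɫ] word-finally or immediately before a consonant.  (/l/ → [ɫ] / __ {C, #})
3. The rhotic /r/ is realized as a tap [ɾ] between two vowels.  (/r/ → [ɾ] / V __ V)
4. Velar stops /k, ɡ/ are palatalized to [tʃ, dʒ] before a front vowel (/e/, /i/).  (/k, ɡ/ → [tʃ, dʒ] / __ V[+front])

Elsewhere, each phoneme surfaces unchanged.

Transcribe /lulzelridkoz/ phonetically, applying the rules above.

[luːɫzeːɫriːdkoːz]

/l/ (word-initial) is in the target of rule 2 but the environment (word-finally or immediately before a consonant) is not met → [l].
/u/ (between /l/ and /l/) occurs before a voiced consonant → [uː] by rule 1.
/l/ (between /u/ and /z/): word-finally or immediately before a consonant, so rule 2 applies → [ɫ].
/z/ (between /l/ and /e/) is unaffected → [z].
/e/ (between /z/ and /l/): before a voiced consonant, so rule 1 applies → [eː].
/l/ — between /e/ and /r/, word-finally or immediately before a consonant — surfaces as [ɫ] (rule 2).
/r/ — between /l/ and /i/; rule 3 does not apply here → [r].
/i/ — between /r/ and /d/, before a voiced consonant — surfaces as [iː] (rule 1).
/d/ stays [d].
/k/ (between /d/ and /o/): rule 4 targets it, but not before a front vowel → unchanged [k].
/o/ (between /k/ and /z/): before a voiced consonant, so rule 1 applies → [oː].
/z/ — not in any rule's target class → [z].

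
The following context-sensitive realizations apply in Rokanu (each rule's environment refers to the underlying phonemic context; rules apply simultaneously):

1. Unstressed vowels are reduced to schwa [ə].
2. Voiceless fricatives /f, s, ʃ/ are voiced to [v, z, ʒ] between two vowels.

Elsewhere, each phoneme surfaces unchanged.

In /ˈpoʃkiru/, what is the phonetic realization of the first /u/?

/u/ — word-final, in an unstressed syllable — surfaces as [ə] (rule 1).

[ə]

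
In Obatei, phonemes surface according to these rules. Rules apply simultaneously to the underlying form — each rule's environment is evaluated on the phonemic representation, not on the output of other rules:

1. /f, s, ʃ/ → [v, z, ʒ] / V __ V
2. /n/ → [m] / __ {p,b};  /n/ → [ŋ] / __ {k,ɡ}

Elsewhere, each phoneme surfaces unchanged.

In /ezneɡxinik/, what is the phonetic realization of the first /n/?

[n]

/n/ (between /z/ and /e/) is in the target of rule 2 but the environment (before a labial or velar stop) is not met → [n].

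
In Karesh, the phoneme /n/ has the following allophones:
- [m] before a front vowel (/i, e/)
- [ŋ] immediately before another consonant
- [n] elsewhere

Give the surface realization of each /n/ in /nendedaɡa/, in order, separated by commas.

[m], [ŋ]

Occurrence 1 (position 1): before a front vowel (/i, e/) → [m].
Occurrence 2 (position 3): immediately before another consonant → [ŋ].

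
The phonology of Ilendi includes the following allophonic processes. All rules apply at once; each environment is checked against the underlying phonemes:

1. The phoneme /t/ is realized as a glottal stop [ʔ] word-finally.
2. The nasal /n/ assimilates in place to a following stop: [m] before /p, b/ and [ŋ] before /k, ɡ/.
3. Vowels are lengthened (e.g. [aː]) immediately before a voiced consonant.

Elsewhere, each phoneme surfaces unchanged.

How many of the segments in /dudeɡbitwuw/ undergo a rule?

3

Segments that undergo a rule: /u/ → [uː] (rule 3); /e/ → [eː] (rule 3); /u/ → [uː] (rule 3).
All other segments surface unchanged.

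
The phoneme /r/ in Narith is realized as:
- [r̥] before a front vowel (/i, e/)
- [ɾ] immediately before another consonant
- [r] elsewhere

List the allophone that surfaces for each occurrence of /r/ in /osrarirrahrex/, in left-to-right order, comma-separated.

[r], [r̥], [ɾ], [r], [r̥]

Occurrence 1 (position 3): no conditioning environment matches → elsewhere allophone [r].
Occurrence 2 (position 5): before a front vowel (/i, e/) → [r̥].
Occurrence 3 (position 7): immediately before another consonant → [ɾ].
Occurrence 4 (position 8): no conditioning environment matches → elsewhere allophone [r].
Occurrence 5 (position 11): before a front vowel (/i, e/) → [r̥].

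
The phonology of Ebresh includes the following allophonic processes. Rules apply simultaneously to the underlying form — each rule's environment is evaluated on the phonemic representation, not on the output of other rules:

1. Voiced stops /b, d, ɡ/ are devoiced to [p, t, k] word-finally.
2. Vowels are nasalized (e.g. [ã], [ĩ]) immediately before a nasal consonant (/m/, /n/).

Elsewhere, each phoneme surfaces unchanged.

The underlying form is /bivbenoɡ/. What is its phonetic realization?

/b/ (word-initial) is in the target of rule 1 but the environment (word-finally) is not met → [b].
/i/ — between /b/ and /v/; rule 2 does not apply here → [i].
/v/ (between /i/ and /b/): no rule targets it → [v].
/b/ (between /v/ and /e/) is in the target of rule 1 but the environment (word-finally) is not met → [b].
Rule 2 applies to /e/ (between /b/ and /n/: before a nasal consonant) → [ẽ].
/n/ — not in any rule's target class → [n].
/o/ (between /n/ and /ɡ/) fails the environment for rule 2, so it stays [o].
Rule 1 applies to /ɡ/ (word-final: word-finally) → [k].

[bivbẽnok]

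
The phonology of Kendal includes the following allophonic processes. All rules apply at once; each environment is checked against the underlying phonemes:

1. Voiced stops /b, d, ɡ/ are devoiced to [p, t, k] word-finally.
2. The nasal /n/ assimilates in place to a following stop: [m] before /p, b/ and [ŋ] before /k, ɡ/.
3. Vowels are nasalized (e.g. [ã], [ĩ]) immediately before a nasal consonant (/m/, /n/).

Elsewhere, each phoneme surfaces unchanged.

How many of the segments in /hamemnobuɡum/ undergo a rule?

Segments that undergo a rule: /a/ → [ã] (rule 3); /e/ → [ẽ] (rule 3); /u/ → [ũ] (rule 3).
All other segments surface unchanged.

3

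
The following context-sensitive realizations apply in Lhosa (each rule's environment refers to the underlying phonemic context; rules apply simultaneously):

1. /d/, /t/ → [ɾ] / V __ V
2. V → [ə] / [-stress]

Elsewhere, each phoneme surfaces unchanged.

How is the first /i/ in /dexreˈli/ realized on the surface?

/i/ (word-final) is in the target of rule 2 but the environment (in an unstressed syllable) is not met → [i].

[i]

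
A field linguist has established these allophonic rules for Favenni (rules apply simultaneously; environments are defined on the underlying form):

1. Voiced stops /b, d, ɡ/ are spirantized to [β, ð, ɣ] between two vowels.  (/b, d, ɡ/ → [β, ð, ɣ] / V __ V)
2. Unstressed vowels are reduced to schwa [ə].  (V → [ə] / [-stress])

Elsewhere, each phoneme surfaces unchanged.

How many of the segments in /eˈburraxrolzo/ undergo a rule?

Segments that undergo a rule: /e/ → [ə] (rule 2); /b/ → [β] (rule 1); /a/ → [ə] (rule 2); /o/ → [ə] (rule 2); /o/ → [ə] (rule 2).
All other segments surface unchanged.

5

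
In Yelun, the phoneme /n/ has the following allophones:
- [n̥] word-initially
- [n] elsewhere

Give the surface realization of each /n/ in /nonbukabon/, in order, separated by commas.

[n̥], [n], [n]

Occurrence 1 (position 1): word-initially → [n̥].
Occurrence 2 (position 3): no conditioning environment matches → elsewhere allophone [n].
Occurrence 3 (position 10): no conditioning environment matches → elsewhere allophone [n].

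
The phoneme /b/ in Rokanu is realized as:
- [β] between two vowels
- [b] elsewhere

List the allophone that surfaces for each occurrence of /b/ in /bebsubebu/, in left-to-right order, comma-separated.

Occurrence 1 (position 1): no conditioning environment matches → elsewhere allophone [b].
Occurrence 2 (position 3): no conditioning environment matches → elsewhere allophone [b].
Occurrence 3 (position 6): between two vowels → [β].
Occurrence 4 (position 8): between two vowels → [β].

[b], [b], [β], [β]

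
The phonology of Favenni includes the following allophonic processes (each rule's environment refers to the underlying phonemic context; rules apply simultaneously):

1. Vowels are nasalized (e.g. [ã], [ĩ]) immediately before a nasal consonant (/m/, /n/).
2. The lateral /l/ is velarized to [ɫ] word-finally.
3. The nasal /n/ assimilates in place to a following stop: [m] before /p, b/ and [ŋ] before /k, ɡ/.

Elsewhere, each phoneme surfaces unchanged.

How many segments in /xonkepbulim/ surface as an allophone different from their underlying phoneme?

Segments that undergo a rule: /o/ → [õ] (rule 1); /n/ → [ŋ] (rule 3); /i/ → [ĩ] (rule 1).
All other segments surface unchanged.

3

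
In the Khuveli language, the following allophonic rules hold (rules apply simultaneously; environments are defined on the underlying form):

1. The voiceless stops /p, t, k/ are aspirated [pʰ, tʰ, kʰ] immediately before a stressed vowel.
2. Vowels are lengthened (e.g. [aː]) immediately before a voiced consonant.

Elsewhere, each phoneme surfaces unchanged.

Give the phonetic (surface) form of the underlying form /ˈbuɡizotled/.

[ˈbuːɡiːzotleːd]

/b/ (word-initial): no rule targets it → [b].
Rule 2 applies to /u/ (between /b/ and /ɡ/: before a voiced consonant) → [uː].
/ɡ/ stays [ɡ].
/i/ meets the environment for rule 2 (before a voiced consonant) → [iː].
/z/ stays [z].
/o/ (between /z/ and /t/) is in the target of rule 2 but the environment (before a voiced consonant) is not met → [o].
/t/ (between /o/ and /l/) fails the environment for rule 1, so it stays [t].
/l/ (between /t/ and /e/): no rule targets it → [l].
/e/ (between /l/ and /d/) occurs before a voiced consonant → [eː] by rule 2.
/d/ (word-final): no rule targets it → [d].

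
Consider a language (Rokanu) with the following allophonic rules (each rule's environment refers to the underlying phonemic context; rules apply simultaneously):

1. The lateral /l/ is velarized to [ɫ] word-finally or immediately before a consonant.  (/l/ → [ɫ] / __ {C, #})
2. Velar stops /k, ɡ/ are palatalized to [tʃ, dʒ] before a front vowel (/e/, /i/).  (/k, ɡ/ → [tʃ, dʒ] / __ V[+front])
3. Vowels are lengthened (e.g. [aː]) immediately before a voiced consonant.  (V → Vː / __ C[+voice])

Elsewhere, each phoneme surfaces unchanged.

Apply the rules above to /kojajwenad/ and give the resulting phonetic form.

/k/ (word-initial) is in the target of rule 2 but the environment (before a front vowel) is not met → [k].
/o/ meets the environment for rule 3 (before a voiced consonant) → [oː].
/j/ stays [j].
/a/ (between /j/ and /j/) occurs before a voiced consonant → [aː] by rule 3.
/j/ (between /a/ and /w/): no rule targets it → [j].
/w/ (between /j/ and /e/): no rule targets it → [w].
/e/ meets the environment for rule 3 (before a voiced consonant) → [eː].
/n/ stays [n].
/a/ meets the environment for rule 3 (before a voiced consonant) → [aː].
/d/ (word-final): no rule targets it → [d].

[koːjaːjweːnaːd]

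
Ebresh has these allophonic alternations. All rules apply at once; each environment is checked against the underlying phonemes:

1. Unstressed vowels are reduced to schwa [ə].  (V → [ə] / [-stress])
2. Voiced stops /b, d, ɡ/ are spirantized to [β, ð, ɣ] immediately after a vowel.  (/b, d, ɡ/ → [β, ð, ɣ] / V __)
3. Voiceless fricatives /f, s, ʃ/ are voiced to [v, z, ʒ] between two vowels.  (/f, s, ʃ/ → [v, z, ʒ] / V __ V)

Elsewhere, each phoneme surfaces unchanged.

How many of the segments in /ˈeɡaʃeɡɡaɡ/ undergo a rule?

7

Segments that undergo a rule: /ɡ/ → [ɣ] (rule 2); /a/ → [ə] (rule 1); /ʃ/ → [ʒ] (rule 3); /e/ → [ə] (rule 1); /ɡ/ → [ɣ] (rule 2); /a/ → [ə] (rule 1); /ɡ/ → [ɣ] (rule 2).
All other segments surface unchanged.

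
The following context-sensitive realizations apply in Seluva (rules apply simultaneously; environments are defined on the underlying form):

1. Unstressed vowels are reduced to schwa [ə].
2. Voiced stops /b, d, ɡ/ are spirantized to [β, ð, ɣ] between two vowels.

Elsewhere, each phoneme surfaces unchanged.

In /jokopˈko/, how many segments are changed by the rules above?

Segments that undergo a rule: /o/ → [ə] (rule 1); /o/ → [ə] (rule 1).
All other segments surface unchanged.

2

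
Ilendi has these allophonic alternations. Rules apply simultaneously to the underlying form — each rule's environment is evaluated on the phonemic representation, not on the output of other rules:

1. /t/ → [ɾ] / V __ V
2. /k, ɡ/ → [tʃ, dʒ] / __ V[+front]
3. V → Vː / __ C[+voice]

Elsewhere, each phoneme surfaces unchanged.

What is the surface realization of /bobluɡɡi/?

[boːbluːɡdʒi]

/b/ — not in any rule's target class → [b].
/o/ (between /b/ and /b/) occurs before a voiced consonant → [oː] by rule 3.
/b/ (between /o/ and /l/): no rule targets it → [b].
/l/ — not in any rule's target class → [l].
/u/ — between /l/ and /ɡ/, before a voiced consonant — surfaces as [uː] (rule 3).
/ɡ/ — between /u/ and /ɡ/; rule 2 does not apply here → [ɡ].
/ɡ/ (between /ɡ/ and /i/): before a front vowel, so rule 2 applies → [dʒ].
/i/ (word-final) is in the target of rule 3 but the environment (before a voiced consonant) is not met → [i].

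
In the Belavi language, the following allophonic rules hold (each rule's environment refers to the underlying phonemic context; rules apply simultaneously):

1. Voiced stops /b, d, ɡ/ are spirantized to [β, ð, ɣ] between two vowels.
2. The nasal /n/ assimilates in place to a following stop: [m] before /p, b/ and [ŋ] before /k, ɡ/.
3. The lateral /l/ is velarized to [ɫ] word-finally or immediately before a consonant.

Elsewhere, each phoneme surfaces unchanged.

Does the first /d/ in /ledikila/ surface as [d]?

/d/ (between /e/ and /i/) occurs between two vowels → [ð] by rule 1.
The actual realization is [ð], not [d].

No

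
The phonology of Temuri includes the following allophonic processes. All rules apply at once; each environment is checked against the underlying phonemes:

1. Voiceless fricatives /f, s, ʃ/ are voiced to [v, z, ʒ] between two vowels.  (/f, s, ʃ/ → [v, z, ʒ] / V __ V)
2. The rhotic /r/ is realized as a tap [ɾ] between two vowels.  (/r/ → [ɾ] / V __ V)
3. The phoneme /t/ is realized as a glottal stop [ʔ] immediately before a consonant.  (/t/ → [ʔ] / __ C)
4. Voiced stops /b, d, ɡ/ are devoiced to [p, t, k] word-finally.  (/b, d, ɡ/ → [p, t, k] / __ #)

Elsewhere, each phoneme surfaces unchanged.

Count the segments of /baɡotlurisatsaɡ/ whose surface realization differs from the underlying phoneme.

5

Segments that undergo a rule: /t/ → [ʔ] (rule 3); /r/ → [ɾ] (rule 2); /s/ → [z] (rule 1); /t/ → [ʔ] (rule 3); /ɡ/ → [k] (rule 4).
All other segments surface unchanged.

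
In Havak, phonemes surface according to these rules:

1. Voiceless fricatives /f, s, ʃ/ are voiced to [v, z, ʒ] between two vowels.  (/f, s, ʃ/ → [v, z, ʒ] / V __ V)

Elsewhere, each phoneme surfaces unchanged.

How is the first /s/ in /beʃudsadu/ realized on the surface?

[s]

/s/ (between /d/ and /a/) fails the environment for rule 1, so it stays [s].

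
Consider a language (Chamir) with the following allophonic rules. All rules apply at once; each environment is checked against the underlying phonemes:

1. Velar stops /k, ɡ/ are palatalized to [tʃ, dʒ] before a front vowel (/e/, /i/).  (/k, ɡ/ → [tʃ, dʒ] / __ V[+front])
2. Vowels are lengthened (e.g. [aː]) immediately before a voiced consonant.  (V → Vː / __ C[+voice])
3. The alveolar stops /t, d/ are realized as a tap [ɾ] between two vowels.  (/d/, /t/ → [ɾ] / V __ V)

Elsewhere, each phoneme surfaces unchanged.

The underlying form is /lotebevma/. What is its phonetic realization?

/l/ stays [l].
/o/ (between /l/ and /t/) is in the target of rule 2 but the environment (before a voiced consonant) is not met → [o].
/t/ meets the environment for rule 3 (between two vowels) → [ɾ].
/e/ (between /t/ and /b/) occurs before a voiced consonant → [eː] by rule 2.
/b/ — not in any rule's target class → [b].
Rule 2 applies to /e/ (between /b/ and /v/: before a voiced consonant) → [eː].
/v/ stays [v].
/m/ (between /v/ and /a/) is unaffected → [m].
/a/ (word-final): rule 2 targets it, but not before a voiced consonant → unchanged [a].

[loɾeːbeːvma]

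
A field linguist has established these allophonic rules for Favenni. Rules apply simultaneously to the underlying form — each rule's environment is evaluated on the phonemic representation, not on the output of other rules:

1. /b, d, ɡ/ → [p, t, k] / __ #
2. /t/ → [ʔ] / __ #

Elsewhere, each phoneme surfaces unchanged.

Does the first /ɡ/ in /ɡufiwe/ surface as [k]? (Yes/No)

/ɡ/ (word-initial): rule 1 targets it, but not word-finally → unchanged [ɡ].
The actual realization is [ɡ], not [k].

No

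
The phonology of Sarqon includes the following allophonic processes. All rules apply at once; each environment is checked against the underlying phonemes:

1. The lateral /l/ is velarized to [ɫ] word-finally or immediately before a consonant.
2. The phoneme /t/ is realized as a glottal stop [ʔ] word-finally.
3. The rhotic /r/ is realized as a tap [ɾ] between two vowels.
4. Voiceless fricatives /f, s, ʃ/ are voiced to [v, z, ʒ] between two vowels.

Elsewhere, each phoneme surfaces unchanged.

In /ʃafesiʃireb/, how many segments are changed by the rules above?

4

Segments that undergo a rule: /f/ → [v] (rule 4); /s/ → [z] (rule 4); /ʃ/ → [ʒ] (rule 4); /r/ → [ɾ] (rule 3).
All other segments surface unchanged.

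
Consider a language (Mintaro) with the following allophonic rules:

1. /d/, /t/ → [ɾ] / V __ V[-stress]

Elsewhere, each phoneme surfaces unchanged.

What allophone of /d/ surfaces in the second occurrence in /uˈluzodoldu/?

/d/ (between /l/ and /u/) fails the environment for rule 1, so it stays [d].

[d]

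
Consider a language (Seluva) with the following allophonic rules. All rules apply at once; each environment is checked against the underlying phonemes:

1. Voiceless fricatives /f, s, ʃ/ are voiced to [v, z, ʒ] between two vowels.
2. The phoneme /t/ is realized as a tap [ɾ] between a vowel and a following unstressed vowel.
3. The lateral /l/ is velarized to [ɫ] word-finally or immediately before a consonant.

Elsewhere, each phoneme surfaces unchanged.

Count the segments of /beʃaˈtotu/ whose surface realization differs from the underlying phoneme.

2

Segments that undergo a rule: /ʃ/ → [ʒ] (rule 1); /t/ → [ɾ] (rule 2).
All other segments surface unchanged.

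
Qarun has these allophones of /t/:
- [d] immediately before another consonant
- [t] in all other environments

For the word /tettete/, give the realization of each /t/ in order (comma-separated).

[t], [d], [t], [t]

Occurrence 1 (position 1): no conditioning environment matches → elsewhere allophone [t].
Occurrence 2 (position 3): immediately before another consonant → [d].
Occurrence 3 (position 4): no conditioning environment matches → elsewhere allophone [t].
Occurrence 4 (position 6): no conditioning environment matches → elsewhere allophone [t].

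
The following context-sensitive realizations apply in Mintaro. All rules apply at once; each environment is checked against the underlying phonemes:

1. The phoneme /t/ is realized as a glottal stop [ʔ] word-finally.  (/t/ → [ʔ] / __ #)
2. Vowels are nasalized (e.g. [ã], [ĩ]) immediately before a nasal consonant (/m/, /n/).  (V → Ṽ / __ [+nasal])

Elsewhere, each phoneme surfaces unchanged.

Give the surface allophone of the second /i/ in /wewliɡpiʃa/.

[i]

/i/ (between /p/ and /ʃ/) fails the environment for rule 2, so it stays [i].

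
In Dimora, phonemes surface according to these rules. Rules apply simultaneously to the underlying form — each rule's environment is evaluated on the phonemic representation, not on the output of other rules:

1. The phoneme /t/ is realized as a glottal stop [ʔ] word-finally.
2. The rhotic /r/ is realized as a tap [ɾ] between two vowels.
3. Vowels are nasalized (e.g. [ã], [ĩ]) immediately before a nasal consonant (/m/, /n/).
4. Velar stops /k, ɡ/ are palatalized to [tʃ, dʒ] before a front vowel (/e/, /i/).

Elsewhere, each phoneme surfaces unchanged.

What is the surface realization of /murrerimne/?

[murreɾĩmne]

/m/ (word-initial): no rule targets it → [m].
/u/ (between /m/ and /r/) fails the environment for rule 3, so it stays [u].
/r/ (between /u/ and /r/) is in the target of rule 2 but the environment (between two vowels) is not met → [r].
/r/ (between /r/ and /e/): rule 2 targets it, but not between two vowels → unchanged [r].
/e/ (between /r/ and /r/) is in the target of rule 3 but the environment (before a nasal consonant) is not met → [e].
/r/ (between /e/ and /i/) occurs between two vowels → [ɾ] by rule 2.
Rule 3 applies to /i/ (between /r/ and /m/: before a nasal consonant) → [ĩ].
/m/ stays [m].
/n/ — not in any rule's target class → [n].
/e/ (word-final): rule 3 targets it, but not before a nasal consonant → unchanged [e].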